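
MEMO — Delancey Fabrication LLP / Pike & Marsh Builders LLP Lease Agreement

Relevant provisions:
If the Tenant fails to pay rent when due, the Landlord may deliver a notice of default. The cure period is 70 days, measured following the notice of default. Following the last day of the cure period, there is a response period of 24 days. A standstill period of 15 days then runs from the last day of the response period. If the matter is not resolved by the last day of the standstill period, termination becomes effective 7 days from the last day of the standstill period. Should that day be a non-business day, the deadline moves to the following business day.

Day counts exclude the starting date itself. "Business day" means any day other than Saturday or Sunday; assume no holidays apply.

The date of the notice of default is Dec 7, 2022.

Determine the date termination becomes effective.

The last day of the cure period: 70 calendar days after Dec 7, 2022 is Feb 15, 2023.
The last day of the response period: 24 calendar days after Feb 15, 2023 is Mar 11, 2023.
Adding 15 calendar days to Mar 11, 2023 gives Mar 26, 2023, which is the last day of the standstill period.
The date termination becomes effective: Mar 26, 2023 + 7 days = Apr 2, 2023. That falls on a Sunday, so it rolls to the next business day, Monday, Apr 3, 2023.

Apr 3, 2023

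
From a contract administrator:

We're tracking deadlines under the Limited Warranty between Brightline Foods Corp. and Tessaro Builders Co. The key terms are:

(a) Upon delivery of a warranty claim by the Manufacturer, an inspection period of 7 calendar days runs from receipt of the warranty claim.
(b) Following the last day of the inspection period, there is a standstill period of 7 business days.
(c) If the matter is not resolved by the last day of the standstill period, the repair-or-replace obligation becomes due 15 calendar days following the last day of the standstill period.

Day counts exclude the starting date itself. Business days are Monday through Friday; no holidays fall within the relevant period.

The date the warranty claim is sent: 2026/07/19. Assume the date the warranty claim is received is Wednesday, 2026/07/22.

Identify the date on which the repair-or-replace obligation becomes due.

2026/08/22

The last day of the inspection period: 7 calendar days after 2026/07/22 is 2026/07/29.
The last day of the standstill period: counting 7 business days from Wednesday, 2026/07/29 (Jul 30, Jul 31, Aug 3, Aug 4, Aug 5, Aug 6, Aug 7, skipping weekends) reaches Friday, 2026/08/07.
Adding 15 calendar days to 2026/08/07 gives 2026/08/22, which is the date on which the repair-or-replace obligation becomes due.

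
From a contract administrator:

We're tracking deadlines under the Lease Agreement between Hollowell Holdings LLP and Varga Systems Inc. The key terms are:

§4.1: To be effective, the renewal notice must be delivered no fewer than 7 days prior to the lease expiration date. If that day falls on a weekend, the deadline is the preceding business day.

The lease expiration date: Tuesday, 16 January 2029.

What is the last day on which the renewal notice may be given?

9 January 2029

16 January 2029 minus 7 days is 9 January 2029. That is a Tuesday, so no adjustment is needed.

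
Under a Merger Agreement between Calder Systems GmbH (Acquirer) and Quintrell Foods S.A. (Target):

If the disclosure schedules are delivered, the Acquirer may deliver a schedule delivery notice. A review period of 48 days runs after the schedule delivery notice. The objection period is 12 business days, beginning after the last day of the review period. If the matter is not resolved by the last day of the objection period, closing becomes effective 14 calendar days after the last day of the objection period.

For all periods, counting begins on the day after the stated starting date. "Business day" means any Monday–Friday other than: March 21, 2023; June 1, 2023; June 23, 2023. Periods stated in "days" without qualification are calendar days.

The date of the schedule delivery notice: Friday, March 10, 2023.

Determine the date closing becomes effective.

May 29, 2023

The last day of the review period: 48 calendar days after March 10, 2023 is April 27, 2023.
The last day of the objection period: 12 business days after Thursday, April 27, 2023, skipping weekends — Apr 28, May 1, May 2, May 3, …, May 11, May 12, May 15 — lands on Monday, May 15, 2023.
The date closing becomes effective: 14 calendar days after May 15, 2023 is May 29, 2023.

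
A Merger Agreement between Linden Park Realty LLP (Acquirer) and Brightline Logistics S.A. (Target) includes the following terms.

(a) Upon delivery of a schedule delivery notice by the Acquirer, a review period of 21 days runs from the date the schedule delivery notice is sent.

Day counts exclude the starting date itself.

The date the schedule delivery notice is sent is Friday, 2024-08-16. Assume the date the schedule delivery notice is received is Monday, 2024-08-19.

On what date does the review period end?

The last day of the review period: 2024-08-16 + 21 days = 2024-09-06.

2024-09-06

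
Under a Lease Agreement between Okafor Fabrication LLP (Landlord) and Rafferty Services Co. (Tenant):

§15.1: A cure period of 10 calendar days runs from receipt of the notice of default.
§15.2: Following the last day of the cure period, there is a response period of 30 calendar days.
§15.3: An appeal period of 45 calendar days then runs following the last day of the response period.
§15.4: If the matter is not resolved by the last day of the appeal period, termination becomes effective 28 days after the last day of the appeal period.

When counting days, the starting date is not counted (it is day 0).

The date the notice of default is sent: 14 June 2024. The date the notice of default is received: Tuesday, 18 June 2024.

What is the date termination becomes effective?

Adding 10 calendar days to 18 June 2024 gives 28 June 2024, which is the last day of the cure period.
The last day of the response period: 30 calendar days after 28 June 2024 is 28 July 2024.
The last day of the appeal period: 28 July 2024 + 45 days = 11 September 2024.
The date termination becomes effective: 28 calendar days after 11 September 2024 is 9 October 2024.

9 October 2024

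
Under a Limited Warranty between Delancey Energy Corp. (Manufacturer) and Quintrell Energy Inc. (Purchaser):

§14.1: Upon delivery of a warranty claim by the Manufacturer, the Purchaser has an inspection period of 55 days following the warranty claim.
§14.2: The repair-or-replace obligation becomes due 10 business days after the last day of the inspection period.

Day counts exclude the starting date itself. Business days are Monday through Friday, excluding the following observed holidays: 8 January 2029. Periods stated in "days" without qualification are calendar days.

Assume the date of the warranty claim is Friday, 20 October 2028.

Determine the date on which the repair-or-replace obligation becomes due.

28 December 2028

The last day of the inspection period: 20 October 2028 + 55 days = 14 December 2028.
The date on which the repair-or-replace obligation becomes due: 10 business days after Thursday, 14 December 2028, skipping weekends — Dec 15, Dec 18, Dec 19, Dec 20, Dec 21, Dec 22, Dec 25, Dec 26, Dec 27, Dec 28 — lands on Thursday, 28 December 2028.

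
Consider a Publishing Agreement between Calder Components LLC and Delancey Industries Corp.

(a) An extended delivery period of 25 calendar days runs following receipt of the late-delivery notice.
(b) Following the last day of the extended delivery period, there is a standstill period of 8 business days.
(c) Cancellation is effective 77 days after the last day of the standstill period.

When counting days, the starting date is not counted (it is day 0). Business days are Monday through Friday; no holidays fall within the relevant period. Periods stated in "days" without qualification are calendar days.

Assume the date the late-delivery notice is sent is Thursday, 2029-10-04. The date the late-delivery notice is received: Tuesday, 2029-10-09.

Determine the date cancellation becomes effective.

The last day of the extended delivery period: 2029-10-09 + 25 days = 2029-11-03.
From Saturday, 2029-11-03, 8 business days (Nov 5, Nov 6, Nov 7, Nov 8, Nov 9, Nov 12, Nov 13, Nov 14, skipping weekends) brings us to Wednesday, 2029-11-14, which is the last day of the standstill period.
The date cancellation becomes effective: 77 calendar days after 2029-11-14 is 2030-01-30.

2030-01-30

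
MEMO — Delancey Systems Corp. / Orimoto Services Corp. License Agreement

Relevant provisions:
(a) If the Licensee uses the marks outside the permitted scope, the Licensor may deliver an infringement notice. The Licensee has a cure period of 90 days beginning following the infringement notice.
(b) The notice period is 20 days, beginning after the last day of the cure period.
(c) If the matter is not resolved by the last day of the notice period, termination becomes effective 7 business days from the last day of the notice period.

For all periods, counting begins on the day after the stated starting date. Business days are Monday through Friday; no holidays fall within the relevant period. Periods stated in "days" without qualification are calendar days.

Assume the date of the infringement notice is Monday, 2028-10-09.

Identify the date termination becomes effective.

2029-02-06

Adding 90 calendar days to 2028-10-09 gives 2029-01-07, which is the last day of the cure period.
The last day of the notice period: 20 calendar days after 2029-01-07 is 2029-01-27.
The date termination becomes effective: counting 7 business days from Saturday, 2029-01-27 (Jan 29, Jan 30, Jan 31, Feb 1, Feb 2, Feb 5, Feb 6, skipping weekends) reaches Tuesday, 2029-02-06.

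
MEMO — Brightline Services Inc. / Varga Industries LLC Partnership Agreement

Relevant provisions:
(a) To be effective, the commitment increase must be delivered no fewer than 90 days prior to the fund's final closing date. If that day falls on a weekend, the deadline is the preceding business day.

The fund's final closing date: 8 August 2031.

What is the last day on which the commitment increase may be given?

9 May 2031

8 August 2031 minus 90 days is 10 May 2031. That is a Saturday, so the deadline moves back to Friday, 9 May 2031.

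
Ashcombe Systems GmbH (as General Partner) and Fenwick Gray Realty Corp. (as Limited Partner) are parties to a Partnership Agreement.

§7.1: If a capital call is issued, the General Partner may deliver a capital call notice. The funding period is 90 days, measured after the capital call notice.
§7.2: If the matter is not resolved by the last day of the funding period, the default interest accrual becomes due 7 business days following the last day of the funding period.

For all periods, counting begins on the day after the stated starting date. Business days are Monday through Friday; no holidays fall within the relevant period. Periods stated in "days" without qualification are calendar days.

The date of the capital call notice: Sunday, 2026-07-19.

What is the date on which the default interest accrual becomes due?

The last day of the funding period: 90 calendar days after 2026-07-19 is 2026-10-17.
The date on which the default interest accrual becomes due: counting 7 business days from Saturday, 2026-10-17 (Oct 19, Oct 20, Oct 21, Oct 22, Oct 23, Oct 26, Oct 27, skipping weekends) reaches Tuesday, 2026-10-27.

2026-10-27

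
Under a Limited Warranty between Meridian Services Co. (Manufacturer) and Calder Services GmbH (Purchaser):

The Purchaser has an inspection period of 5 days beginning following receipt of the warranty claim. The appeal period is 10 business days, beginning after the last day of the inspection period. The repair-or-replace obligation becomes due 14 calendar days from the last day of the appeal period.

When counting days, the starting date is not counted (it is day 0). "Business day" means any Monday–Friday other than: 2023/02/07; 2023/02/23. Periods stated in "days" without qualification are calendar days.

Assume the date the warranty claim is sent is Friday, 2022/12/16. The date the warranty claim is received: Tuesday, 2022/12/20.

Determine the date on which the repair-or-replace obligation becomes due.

Adding 5 calendar days to 2022/12/20 gives 2022/12/25, which is the last day of the inspection period.
The last day of the appeal period: counting 10 business days from Sunday, 2022/12/25 (Dec 26, Dec 27, Dec 28, Dec 29, Dec 30, Jan 2, Jan 3, Jan 4, Jan 5, Jan 6, skipping weekends) reaches Friday, 2023/01/06.
The date on which the repair-or-replace obligation becomes due: 2023/01/06 + 14 days = 2023/01/20.

2023/01/20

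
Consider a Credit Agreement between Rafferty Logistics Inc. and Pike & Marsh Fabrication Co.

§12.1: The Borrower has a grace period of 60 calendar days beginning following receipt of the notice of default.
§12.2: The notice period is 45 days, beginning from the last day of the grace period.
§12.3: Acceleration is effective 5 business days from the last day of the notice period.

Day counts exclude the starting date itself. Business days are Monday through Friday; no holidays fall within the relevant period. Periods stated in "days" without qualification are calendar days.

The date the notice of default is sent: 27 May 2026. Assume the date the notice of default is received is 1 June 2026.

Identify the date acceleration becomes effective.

21 September 2026

The last day of the grace period: 1 June 2026 + 60 days = 31 July 2026.
The last day of the notice period: 45 calendar days after 31 July 2026 is 14 September 2026.
The date acceleration becomes effective: 5 business days after Monday, 14 September 2026, skipping weekends — Sep 15, Sep 16, Sep 17, Sep 18, Sep 21 — lands on Monday, 21 September 2026.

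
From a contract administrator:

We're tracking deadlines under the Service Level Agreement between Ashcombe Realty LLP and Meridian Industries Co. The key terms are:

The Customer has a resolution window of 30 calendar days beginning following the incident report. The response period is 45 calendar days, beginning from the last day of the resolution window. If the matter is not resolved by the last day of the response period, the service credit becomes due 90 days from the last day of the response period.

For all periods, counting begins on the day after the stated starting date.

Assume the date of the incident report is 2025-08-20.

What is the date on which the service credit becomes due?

2026-02-01

Adding 30 calendar days to 2025-08-20 gives 2025-09-19, which is the last day of the resolution window.
The last day of the response period: 2025-09-19 + 45 days = 2025-11-03.
The date on which the service credit becomes due: 2025-11-03 + 90 days = 2026-02-01.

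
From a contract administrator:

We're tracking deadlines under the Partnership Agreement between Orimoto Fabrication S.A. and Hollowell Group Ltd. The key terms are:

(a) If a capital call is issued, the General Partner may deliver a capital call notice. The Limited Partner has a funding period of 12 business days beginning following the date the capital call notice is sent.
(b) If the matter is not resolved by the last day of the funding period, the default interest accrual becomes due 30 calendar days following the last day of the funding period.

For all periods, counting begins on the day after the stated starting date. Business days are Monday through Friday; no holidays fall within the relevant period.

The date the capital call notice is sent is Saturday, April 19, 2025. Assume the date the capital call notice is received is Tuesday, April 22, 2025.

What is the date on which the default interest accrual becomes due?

The last day of the funding period: 12 business days after Saturday, April 19, 2025, skipping weekends — Apr 21, Apr 22, Apr 23, Apr 24, …, May 2, May 5, May 6 — lands on Tuesday, May 6, 2025.
The date on which the default interest accrual becomes due: 30 calendar days after May 6, 2025 is June 5, 2025.

June 5, 2025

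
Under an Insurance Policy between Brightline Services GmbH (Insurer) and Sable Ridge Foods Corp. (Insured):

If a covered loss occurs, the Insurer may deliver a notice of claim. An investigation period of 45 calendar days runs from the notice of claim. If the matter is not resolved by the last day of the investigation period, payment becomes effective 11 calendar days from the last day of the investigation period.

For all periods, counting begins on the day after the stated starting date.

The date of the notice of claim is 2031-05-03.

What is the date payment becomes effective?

The last day of the investigation period: 2031-05-03 + 45 days = 2031-06-17.
The date payment becomes effective: 11 calendar days after 2031-06-17 is 2031-06-28.

2031-06-28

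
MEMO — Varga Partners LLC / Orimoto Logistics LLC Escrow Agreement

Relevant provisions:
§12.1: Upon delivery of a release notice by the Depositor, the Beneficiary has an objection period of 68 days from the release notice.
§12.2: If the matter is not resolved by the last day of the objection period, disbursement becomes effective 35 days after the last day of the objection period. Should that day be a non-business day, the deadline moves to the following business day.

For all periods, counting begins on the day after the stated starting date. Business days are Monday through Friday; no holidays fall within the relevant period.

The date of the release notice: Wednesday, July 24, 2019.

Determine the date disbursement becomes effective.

November 4, 2019

The last day of the objection period: 68 calendar days after July 24, 2019 is September 30, 2019.
The date disbursement becomes effective: 35 calendar days after September 30, 2019 is November 4, 2019. November 4, 2019 is a Monday, so no roll-forward applies.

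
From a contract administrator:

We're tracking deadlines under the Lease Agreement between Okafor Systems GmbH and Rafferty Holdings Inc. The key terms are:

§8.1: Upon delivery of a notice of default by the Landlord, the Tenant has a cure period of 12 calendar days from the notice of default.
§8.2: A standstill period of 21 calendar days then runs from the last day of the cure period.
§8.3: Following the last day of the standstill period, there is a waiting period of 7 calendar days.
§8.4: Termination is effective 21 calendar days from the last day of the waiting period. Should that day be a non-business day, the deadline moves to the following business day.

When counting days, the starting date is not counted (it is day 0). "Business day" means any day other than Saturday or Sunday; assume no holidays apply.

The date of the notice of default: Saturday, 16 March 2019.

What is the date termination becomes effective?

16 May 2019

The last day of the cure period: 12 calendar days after 16 March 2019 is 28 March 2019.
Adding 21 calendar days to 28 March 2019 gives 18 April 2019, which is the last day of the standstill period.
Adding 7 calendar days to 18 April 2019 gives 25 April 2019, which is the last day of the waiting period.
The date termination becomes effective: 25 April 2019 + 21 days = 16 May 2019. 16 May 2019 is a Thursday, so no roll-forward applies.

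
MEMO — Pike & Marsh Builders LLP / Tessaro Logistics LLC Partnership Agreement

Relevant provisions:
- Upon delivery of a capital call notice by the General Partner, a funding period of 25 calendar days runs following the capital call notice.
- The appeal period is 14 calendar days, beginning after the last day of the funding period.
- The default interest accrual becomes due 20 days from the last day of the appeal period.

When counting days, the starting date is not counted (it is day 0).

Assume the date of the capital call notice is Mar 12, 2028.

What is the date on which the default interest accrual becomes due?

Adding 25 calendar days to Mar 12, 2028 gives Apr 6, 2028, which is the last day of the funding period.
The last day of the appeal period: Apr 6, 2028 + 14 days = Apr 20, 2028.
The date on which the default interest accrual becomes due: Apr 20, 2028 + 20 days = May 10, 2028.

May 10, 2028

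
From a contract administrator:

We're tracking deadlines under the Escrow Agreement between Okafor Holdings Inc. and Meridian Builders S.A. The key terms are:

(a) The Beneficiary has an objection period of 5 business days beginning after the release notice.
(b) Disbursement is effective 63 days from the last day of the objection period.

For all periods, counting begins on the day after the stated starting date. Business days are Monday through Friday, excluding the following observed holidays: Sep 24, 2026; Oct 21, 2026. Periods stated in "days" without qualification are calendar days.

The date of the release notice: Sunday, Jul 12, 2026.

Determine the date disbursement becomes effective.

Sep 18, 2026

From Sunday, Jul 12, 2026, 5 business days (Jul 13, Jul 14, Jul 15, Jul 16, Jul 17, skipping weekends) brings us to Friday, Jul 17, 2026, which is the last day of the objection period.
Adding 63 calendar days to Jul 17, 2026 gives Sep 18, 2026, which is the date disbursement becomes effective.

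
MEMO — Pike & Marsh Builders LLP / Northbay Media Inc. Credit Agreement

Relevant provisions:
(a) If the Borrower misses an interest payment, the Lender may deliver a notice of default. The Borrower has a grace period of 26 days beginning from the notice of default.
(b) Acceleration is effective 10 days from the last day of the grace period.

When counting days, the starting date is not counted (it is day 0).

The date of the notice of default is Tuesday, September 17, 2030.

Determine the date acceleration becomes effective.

The last day of the grace period: September 17, 2030 + 26 days = October 13, 2030.
The date acceleration becomes effective: 10 calendar days after October 13, 2030 is October 23, 2030.

October 23, 2030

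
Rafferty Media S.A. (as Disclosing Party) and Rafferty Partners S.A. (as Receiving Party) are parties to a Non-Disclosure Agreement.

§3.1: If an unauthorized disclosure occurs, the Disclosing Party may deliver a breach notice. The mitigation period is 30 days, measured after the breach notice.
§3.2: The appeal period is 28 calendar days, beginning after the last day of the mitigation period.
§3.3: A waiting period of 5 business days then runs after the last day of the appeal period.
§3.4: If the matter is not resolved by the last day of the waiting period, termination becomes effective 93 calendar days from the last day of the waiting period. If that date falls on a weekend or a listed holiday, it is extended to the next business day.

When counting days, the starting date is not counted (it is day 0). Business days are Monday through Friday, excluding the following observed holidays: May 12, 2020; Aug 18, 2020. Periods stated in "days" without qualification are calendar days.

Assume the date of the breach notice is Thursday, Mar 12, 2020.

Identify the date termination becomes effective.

The last day of the mitigation period: 30 calendar days after Mar 12, 2020 is Apr 11, 2020.
The last day of the appeal period: 28 calendar days after Apr 11, 2020 is May 9, 2020.
The last day of the waiting period: 5 business days after Saturday, May 9, 2020, skipping weekends and the listed holiday on May 12 — May 11, May 13, May 14, May 15, May 18 — lands on Monday, May 18, 2020.
The date termination becomes effective: May 18, 2020 + 93 days = Aug 19, 2020. Aug 19, 2020 is a Wednesday and is not a listed holiday, so no roll-forward applies.

Aug 19, 2020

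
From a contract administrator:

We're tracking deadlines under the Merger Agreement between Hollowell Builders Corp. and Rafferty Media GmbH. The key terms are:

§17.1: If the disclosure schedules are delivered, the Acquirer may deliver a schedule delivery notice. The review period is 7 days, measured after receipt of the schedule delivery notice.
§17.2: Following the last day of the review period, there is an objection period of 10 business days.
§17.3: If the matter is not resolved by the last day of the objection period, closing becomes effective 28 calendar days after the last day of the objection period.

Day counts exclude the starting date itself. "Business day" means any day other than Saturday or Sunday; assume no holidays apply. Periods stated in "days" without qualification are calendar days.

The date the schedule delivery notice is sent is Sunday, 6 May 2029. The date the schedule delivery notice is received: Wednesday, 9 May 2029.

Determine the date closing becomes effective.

Adding 7 calendar days to 9 May 2029 gives 16 May 2029, which is the last day of the review period.
The last day of the objection period: counting 10 business days from Wednesday, 16 May 2029 (May 17, May 18, May 21, May 22, May 23, May 24, May 25, May 28, May 29, May 30, skipping weekends) reaches Wednesday, 30 May 2029.
The date closing becomes effective: 30 May 2029 + 28 days = 27 June 2029.

27 June 2029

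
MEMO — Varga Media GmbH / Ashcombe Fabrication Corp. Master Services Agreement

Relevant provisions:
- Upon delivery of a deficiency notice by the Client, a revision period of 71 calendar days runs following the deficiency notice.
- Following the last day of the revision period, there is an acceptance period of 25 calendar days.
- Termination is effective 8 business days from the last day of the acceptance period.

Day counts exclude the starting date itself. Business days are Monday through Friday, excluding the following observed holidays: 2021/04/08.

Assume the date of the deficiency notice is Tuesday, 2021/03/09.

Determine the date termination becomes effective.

The last day of the revision period: 71 calendar days after 2021/03/09 is 2021/05/19.
The last day of the acceptance period: 2021/05/19 + 25 days = 2021/06/13.
The date termination becomes effective: 8 business days after Sunday, 2021/06/13, skipping weekends — Jun 14, Jun 15, Jun 16, Jun 17, Jun 18, Jun 21, Jun 22, Jun 23 — lands on Wednesday, 2021/06/23.

2021/06/23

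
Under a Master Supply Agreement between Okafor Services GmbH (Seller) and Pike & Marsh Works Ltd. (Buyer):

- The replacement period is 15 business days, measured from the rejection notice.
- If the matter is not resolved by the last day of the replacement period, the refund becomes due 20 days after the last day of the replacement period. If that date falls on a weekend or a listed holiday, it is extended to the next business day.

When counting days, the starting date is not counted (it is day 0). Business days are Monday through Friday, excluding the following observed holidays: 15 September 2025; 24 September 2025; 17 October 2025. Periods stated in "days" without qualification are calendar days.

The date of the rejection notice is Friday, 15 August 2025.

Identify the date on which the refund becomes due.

The last day of the replacement period: 15 business days after Friday, 15 August 2025, skipping weekends — Aug 18, Aug 19, Aug 20, Aug 21, …, Sep 3, Sep 4, Sep 5 — lands on Friday, 5 September 2025.
The date on which the refund becomes due: 20 calendar days after 5 September 2025 is 25 September 2025. 25 September 2025 is a Thursday and is not a listed holiday, so no roll-forward applies.

25 September 2025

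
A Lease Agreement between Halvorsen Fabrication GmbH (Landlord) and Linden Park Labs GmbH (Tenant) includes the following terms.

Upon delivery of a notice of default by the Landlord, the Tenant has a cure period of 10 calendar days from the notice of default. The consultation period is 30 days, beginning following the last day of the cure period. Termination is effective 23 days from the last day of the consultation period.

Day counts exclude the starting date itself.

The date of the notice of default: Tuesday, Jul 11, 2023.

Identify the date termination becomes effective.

Adding 10 calendar days to Jul 11, 2023 gives Jul 21, 2023, which is the last day of the cure period.
Adding 30 calendar days to Jul 21, 2023 gives Aug 20, 2023, which is the last day of the consultation period.
The date termination becomes effective: 23 calendar days after Aug 20, 2023 is Sep 12, 2023.

Sep 12, 2023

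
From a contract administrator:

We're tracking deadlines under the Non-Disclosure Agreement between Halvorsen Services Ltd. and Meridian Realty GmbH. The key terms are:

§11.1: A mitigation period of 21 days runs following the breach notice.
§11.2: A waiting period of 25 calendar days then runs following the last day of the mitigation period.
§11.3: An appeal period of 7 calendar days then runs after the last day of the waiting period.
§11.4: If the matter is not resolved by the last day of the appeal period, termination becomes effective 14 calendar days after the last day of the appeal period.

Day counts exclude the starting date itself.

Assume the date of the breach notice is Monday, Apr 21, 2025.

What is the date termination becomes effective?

Adding 21 calendar days to Apr 21, 2025 gives May 12, 2025, which is the last day of the mitigation period.
The last day of the waiting period: May 12, 2025 + 25 days = Jun 6, 2025.
The last day of the appeal period: 7 calendar days after Jun 6, 2025 is Jun 13, 2025.
Adding 14 calendar days to Jun 13, 2025 gives Jun 27, 2025, which is the date termination becomes effective.

Jun 27, 2025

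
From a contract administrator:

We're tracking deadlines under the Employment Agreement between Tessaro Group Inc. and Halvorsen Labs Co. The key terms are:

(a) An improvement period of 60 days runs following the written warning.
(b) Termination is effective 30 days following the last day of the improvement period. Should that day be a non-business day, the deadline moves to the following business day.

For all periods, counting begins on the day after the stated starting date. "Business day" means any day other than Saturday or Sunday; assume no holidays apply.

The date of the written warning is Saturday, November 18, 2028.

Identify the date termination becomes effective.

February 16, 2029

The last day of the improvement period: November 18, 2028 + 60 days = January 17, 2029.
The date termination becomes effective: 30 calendar days after January 17, 2029 is February 16, 2029. February 16, 2029 is a Friday, so no roll-forward applies.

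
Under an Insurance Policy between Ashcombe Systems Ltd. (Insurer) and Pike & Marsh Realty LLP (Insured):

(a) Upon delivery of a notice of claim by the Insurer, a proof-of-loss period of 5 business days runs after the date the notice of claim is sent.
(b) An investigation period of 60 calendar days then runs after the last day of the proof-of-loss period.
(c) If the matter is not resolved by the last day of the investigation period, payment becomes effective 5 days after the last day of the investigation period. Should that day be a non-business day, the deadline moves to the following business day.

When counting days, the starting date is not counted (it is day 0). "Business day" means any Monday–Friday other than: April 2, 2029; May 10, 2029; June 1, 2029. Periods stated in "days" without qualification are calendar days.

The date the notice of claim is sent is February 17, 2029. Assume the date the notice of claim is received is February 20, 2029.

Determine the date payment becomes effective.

April 30, 2029

From Saturday, February 17, 2029, 5 business days (Feb 19, Feb 20, Feb 21, Feb 22, Feb 23, skipping weekends) brings us to Friday, February 23, 2029, which is the last day of the proof-of-loss period.
Adding 60 calendar days to February 23, 2029 gives April 24, 2029, which is the last day of the investigation period.
Adding 5 calendar days to April 24, 2029 gives April 29, 2029, which is the date payment becomes effective. That falls on a Sunday, so it rolls to the next business day, Monday, April 30, 2029.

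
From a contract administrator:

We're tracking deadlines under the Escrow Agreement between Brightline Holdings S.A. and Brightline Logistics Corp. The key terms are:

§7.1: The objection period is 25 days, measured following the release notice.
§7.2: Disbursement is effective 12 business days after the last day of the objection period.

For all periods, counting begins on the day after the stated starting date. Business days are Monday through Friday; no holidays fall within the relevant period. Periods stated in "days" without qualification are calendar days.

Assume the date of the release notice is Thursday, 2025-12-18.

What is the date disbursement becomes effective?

The last day of the objection period: 2025-12-18 + 25 days = 2026-01-12.
The date disbursement becomes effective: counting 12 business days from Monday, 2026-01-12 (Jan 13, Jan 14, Jan 15, Jan 16, …, Jan 26, Jan 27, Jan 28, skipping weekends) reaches Wednesday, 2026-01-28.

2026-01-28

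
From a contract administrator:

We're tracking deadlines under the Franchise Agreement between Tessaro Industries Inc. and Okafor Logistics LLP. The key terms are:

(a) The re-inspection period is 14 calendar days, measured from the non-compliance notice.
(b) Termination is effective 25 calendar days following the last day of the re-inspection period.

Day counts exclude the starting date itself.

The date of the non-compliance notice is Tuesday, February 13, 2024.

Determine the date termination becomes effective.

The last day of the re-inspection period: 14 calendar days after February 13, 2024 is February 27, 2024.
Adding 25 calendar days to February 27, 2024 gives March 23, 2024, which is the date termination becomes effective.

March 23, 2024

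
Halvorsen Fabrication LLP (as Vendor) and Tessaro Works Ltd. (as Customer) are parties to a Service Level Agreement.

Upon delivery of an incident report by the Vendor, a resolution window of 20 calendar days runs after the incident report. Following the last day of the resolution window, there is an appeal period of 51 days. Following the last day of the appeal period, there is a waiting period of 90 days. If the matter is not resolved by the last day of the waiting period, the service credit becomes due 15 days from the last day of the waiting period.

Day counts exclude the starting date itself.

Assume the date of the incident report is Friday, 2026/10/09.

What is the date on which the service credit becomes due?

The last day of the resolution window: 2026/10/09 + 20 days = 2026/10/29.
The last day of the appeal period: 2026/10/29 + 51 days = 2026/12/19.
Adding 90 calendar days to 2026/12/19 gives 2027/03/19, which is the last day of the waiting period.
The date on which the service credit becomes due: 15 calendar days after 2027/03/19 is 2027/04/03.

2027/04/03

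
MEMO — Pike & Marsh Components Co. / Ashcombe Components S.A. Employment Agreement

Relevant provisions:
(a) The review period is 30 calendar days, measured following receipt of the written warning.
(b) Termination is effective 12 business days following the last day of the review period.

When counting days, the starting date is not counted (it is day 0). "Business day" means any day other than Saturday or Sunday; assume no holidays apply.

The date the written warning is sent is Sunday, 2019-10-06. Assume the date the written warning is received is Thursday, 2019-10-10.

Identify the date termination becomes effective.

Adding 30 calendar days to 2019-10-10 gives 2019-11-09, which is the last day of the review period.
From Saturday, 2019-11-09, 12 business days (Nov 11, Nov 12, Nov 13, Nov 14, …, Nov 22, Nov 25, Nov 26, skipping weekends) brings us to Tuesday, 2019-11-26, which is the date termination becomes effective.

2019-11-26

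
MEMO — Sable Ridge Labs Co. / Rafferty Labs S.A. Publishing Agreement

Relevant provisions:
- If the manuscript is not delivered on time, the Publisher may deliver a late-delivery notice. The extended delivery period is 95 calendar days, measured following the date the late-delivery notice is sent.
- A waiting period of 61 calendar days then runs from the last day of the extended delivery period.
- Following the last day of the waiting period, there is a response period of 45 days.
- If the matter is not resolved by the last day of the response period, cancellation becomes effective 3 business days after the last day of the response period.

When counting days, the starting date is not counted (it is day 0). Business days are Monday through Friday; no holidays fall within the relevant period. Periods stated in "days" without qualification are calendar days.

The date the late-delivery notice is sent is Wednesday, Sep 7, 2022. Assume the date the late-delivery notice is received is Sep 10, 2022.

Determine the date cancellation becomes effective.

Adding 95 calendar days to Sep 7, 2022 gives Dec 11, 2022, which is the last day of the extended delivery period.
The last day of the waiting period: 61 calendar days after Dec 11, 2022 is Feb 10, 2023.
The last day of the response period: Feb 10, 2023 + 45 days = Mar 27, 2023.
The date cancellation becomes effective: counting 3 business days from Monday, Mar 27, 2023 (Mar 28, Mar 29, Mar 30, skipping weekends) reaches Thursday, Mar 30, 2023.

Mar 30, 2023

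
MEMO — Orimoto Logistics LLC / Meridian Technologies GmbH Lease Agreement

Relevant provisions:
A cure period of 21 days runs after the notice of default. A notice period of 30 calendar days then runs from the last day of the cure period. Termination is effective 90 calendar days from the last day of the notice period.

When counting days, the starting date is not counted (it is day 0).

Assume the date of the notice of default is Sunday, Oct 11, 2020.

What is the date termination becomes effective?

Mar 1, 2021

The last day of the cure period: 21 calendar days after Oct 11, 2020 is Nov 1, 2020.
The last day of the notice period: Nov 1, 2020 + 30 days = Dec 1, 2020.
Adding 90 calendar days to Dec 1, 2020 gives Mar 1, 2021, which is the date termination becomes effective.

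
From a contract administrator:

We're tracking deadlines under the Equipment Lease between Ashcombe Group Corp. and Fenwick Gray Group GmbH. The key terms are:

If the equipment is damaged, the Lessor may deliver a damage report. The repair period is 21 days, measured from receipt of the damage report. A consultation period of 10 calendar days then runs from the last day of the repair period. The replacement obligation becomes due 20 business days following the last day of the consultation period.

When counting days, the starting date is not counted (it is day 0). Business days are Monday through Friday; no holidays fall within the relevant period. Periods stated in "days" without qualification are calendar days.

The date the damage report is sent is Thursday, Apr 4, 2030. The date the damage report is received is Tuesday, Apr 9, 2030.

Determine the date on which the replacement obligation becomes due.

Jun 7, 2030

Adding 21 calendar days to Apr 9, 2030 gives Apr 30, 2030, which is the last day of the repair period.
The last day of the consultation period: Apr 30, 2030 + 10 days = May 10, 2030.
The date on which the replacement obligation becomes due: 20 business days after Friday, May 10, 2030, skipping weekends — May 13, May 14, May 15, May 16, …, Jun 5, Jun 6, Jun 7 — lands on Friday, Jun 7, 2030.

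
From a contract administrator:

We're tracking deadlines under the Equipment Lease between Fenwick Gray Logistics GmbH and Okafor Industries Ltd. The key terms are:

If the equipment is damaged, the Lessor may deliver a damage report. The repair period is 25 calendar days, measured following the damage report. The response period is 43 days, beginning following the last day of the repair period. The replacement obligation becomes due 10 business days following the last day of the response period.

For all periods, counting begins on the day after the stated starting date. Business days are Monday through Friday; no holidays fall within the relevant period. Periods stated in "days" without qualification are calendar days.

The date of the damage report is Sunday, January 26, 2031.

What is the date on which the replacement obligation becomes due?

Adding 25 calendar days to January 26, 2031 gives February 20, 2031, which is the last day of the repair period.
The last day of the response period: February 20, 2031 + 43 days = April 4, 2031.
The date on which the replacement obligation becomes due: 10 business days after Friday, April 4, 2031, skipping weekends — Apr 7, Apr 8, Apr 9, Apr 10, Apr 11, Apr 14, Apr 15, Apr 16, Apr 17, Apr 18 — lands on Friday, April 18, 2031.

April 18, 2031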